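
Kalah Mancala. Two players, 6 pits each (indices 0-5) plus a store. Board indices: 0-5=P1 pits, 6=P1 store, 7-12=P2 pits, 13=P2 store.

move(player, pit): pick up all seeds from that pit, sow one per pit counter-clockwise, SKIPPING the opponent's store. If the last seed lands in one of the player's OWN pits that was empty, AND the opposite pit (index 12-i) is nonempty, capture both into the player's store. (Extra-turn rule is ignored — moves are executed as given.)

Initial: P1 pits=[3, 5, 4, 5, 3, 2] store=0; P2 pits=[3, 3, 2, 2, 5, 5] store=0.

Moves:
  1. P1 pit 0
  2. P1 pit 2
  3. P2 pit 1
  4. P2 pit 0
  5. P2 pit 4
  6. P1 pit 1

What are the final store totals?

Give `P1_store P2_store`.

Answer: 2 1

Derivation:
Move 1: P1 pit0 -> P1=[0,6,5,6,3,2](0) P2=[3,3,2,2,5,5](0)
Move 2: P1 pit2 -> P1=[0,6,0,7,4,3](1) P2=[4,3,2,2,5,5](0)
Move 3: P2 pit1 -> P1=[0,6,0,7,4,3](1) P2=[4,0,3,3,6,5](0)
Move 4: P2 pit0 -> P1=[0,6,0,7,4,3](1) P2=[0,1,4,4,7,5](0)
Move 5: P2 pit4 -> P1=[1,7,1,8,5,3](1) P2=[0,1,4,4,0,6](1)
Move 6: P1 pit1 -> P1=[1,0,2,9,6,4](2) P2=[1,2,4,4,0,6](1)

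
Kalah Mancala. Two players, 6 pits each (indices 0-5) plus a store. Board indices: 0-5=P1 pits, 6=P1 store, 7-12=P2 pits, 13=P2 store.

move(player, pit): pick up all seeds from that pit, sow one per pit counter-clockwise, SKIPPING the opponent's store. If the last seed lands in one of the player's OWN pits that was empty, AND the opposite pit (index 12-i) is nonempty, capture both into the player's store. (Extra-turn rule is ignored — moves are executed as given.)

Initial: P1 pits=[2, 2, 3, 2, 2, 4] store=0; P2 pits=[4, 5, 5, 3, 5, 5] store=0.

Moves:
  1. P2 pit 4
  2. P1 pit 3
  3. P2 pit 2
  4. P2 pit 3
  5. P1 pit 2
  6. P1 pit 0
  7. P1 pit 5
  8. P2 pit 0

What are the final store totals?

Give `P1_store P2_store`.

Answer: 2 3

Derivation:
Move 1: P2 pit4 -> P1=[3,3,4,2,2,4](0) P2=[4,5,5,3,0,6](1)
Move 2: P1 pit3 -> P1=[3,3,4,0,3,5](0) P2=[4,5,5,3,0,6](1)
Move 3: P2 pit2 -> P1=[4,3,4,0,3,5](0) P2=[4,5,0,4,1,7](2)
Move 4: P2 pit3 -> P1=[5,3,4,0,3,5](0) P2=[4,5,0,0,2,8](3)
Move 5: P1 pit2 -> P1=[5,3,0,1,4,6](1) P2=[4,5,0,0,2,8](3)
Move 6: P1 pit0 -> P1=[0,4,1,2,5,7](1) P2=[4,5,0,0,2,8](3)
Move 7: P1 pit5 -> P1=[0,4,1,2,5,0](2) P2=[5,6,1,1,3,9](3)
Move 8: P2 pit0 -> P1=[0,4,1,2,5,0](2) P2=[0,7,2,2,4,10](3)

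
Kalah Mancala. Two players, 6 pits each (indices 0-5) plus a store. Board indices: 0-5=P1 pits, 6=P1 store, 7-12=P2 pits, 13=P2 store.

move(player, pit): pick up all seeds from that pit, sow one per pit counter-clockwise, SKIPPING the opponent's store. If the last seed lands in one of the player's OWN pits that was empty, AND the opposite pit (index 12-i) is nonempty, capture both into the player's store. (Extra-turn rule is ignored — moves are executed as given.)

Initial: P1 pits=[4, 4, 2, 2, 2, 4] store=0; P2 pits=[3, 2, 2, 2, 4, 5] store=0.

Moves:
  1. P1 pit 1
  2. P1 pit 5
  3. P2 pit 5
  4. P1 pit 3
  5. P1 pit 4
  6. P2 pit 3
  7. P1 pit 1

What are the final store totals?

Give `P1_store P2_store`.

Answer: 3 2

Derivation:
Move 1: P1 pit1 -> P1=[4,0,3,3,3,5](0) P2=[3,2,2,2,4,5](0)
Move 2: P1 pit5 -> P1=[4,0,3,3,3,0](1) P2=[4,3,3,3,4,5](0)
Move 3: P2 pit5 -> P1=[5,1,4,4,3,0](1) P2=[4,3,3,3,4,0](1)
Move 4: P1 pit3 -> P1=[5,1,4,0,4,1](2) P2=[5,3,3,3,4,0](1)
Move 5: P1 pit4 -> P1=[5,1,4,0,0,2](3) P2=[6,4,3,3,4,0](1)
Move 6: P2 pit3 -> P1=[5,1,4,0,0,2](3) P2=[6,4,3,0,5,1](2)
Move 7: P1 pit1 -> P1=[5,0,5,0,0,2](3) P2=[6,4,3,0,5,1](2)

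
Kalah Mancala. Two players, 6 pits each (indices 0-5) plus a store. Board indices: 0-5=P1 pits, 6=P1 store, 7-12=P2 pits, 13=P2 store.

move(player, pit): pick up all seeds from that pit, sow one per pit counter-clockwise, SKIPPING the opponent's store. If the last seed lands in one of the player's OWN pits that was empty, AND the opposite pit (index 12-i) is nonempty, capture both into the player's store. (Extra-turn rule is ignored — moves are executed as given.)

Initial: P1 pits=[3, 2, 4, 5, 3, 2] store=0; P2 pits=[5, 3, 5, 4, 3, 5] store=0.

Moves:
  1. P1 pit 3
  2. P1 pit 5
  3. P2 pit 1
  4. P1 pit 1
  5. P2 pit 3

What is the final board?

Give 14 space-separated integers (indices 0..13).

Move 1: P1 pit3 -> P1=[3,2,4,0,4,3](1) P2=[6,4,5,4,3,5](0)
Move 2: P1 pit5 -> P1=[3,2,4,0,4,0](2) P2=[7,5,5,4,3,5](0)
Move 3: P2 pit1 -> P1=[3,2,4,0,4,0](2) P2=[7,0,6,5,4,6](1)
Move 4: P1 pit1 -> P1=[3,0,5,0,4,0](9) P2=[7,0,0,5,4,6](1)
Move 5: P2 pit3 -> P1=[4,1,5,0,4,0](9) P2=[7,0,0,0,5,7](2)

Answer: 4 1 5 0 4 0 9 7 0 0 0 5 7 2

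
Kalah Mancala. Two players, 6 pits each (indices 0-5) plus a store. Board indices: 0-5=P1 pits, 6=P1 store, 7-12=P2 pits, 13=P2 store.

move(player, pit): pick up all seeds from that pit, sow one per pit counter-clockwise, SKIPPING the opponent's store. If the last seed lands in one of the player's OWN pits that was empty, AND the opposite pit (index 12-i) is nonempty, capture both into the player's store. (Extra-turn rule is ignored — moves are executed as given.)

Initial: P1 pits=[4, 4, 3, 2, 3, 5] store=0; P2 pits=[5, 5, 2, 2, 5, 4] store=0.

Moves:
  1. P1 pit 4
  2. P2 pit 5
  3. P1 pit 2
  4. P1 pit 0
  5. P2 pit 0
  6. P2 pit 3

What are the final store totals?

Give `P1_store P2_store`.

Move 1: P1 pit4 -> P1=[4,4,3,2,0,6](1) P2=[6,5,2,2,5,4](0)
Move 2: P2 pit5 -> P1=[5,5,4,2,0,6](1) P2=[6,5,2,2,5,0](1)
Move 3: P1 pit2 -> P1=[5,5,0,3,1,7](2) P2=[6,5,2,2,5,0](1)
Move 4: P1 pit0 -> P1=[0,6,1,4,2,8](2) P2=[6,5,2,2,5,0](1)
Move 5: P2 pit0 -> P1=[0,6,1,4,2,8](2) P2=[0,6,3,3,6,1](2)
Move 6: P2 pit3 -> P1=[0,6,1,4,2,8](2) P2=[0,6,3,0,7,2](3)

Answer: 2 3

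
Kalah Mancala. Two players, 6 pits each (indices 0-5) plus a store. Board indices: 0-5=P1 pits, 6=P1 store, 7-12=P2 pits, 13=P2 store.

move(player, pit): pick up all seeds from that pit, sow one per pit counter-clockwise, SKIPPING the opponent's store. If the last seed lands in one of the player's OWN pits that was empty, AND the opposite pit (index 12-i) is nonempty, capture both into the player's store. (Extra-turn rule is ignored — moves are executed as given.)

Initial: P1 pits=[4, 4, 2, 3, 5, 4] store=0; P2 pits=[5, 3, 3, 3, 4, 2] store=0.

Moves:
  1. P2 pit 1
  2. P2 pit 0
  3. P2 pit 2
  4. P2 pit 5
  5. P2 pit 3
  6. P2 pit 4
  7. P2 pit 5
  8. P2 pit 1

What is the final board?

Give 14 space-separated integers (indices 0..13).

Move 1: P2 pit1 -> P1=[4,4,2,3,5,4](0) P2=[5,0,4,4,5,2](0)
Move 2: P2 pit0 -> P1=[4,4,2,3,5,4](0) P2=[0,1,5,5,6,3](0)
Move 3: P2 pit2 -> P1=[5,4,2,3,5,4](0) P2=[0,1,0,6,7,4](1)
Move 4: P2 pit5 -> P1=[6,5,3,3,5,4](0) P2=[0,1,0,6,7,0](2)
Move 5: P2 pit3 -> P1=[7,6,4,3,5,4](0) P2=[0,1,0,0,8,1](3)
Move 6: P2 pit4 -> P1=[8,7,5,4,6,5](0) P2=[0,1,0,0,0,2](4)
Move 7: P2 pit5 -> P1=[9,7,5,4,6,5](0) P2=[0,1,0,0,0,0](5)
Move 8: P2 pit1 -> P1=[9,7,5,0,6,5](0) P2=[0,0,0,0,0,0](10)

Answer: 9 7 5 0 6 5 0 0 0 0 0 0 0 10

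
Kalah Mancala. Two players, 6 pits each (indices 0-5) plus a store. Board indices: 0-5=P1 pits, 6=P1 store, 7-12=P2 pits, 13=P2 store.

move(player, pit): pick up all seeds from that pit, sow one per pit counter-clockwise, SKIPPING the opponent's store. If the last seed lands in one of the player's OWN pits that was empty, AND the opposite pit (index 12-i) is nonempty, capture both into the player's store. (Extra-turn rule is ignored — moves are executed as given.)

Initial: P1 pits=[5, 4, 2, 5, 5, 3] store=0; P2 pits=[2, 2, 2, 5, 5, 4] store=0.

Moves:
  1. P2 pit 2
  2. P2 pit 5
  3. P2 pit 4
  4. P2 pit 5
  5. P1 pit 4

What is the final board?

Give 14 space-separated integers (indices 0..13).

Move 1: P2 pit2 -> P1=[5,4,2,5,5,3](0) P2=[2,2,0,6,6,4](0)
Move 2: P2 pit5 -> P1=[6,5,3,5,5,3](0) P2=[2,2,0,6,6,0](1)
Move 3: P2 pit4 -> P1=[7,6,4,6,5,3](0) P2=[2,2,0,6,0,1](2)
Move 4: P2 pit5 -> P1=[7,6,4,6,5,3](0) P2=[2,2,0,6,0,0](3)
Move 5: P1 pit4 -> P1=[7,6,4,6,0,4](1) P2=[3,3,1,6,0,0](3)

Answer: 7 6 4 6 0 4 1 3 3 1 6 0 0 3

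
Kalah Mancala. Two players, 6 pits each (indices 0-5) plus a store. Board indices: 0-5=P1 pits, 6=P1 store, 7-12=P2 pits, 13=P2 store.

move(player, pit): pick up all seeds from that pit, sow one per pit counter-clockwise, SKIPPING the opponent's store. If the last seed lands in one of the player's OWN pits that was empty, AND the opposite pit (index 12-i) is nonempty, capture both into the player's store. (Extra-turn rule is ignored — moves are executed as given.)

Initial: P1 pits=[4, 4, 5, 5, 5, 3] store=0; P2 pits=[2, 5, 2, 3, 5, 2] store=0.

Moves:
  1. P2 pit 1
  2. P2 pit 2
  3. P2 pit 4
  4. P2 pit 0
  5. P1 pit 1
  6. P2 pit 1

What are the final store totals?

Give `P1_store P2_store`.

Answer: 1 11

Derivation:
Move 1: P2 pit1 -> P1=[4,4,5,5,5,3](0) P2=[2,0,3,4,6,3](1)
Move 2: P2 pit2 -> P1=[4,4,5,5,5,3](0) P2=[2,0,0,5,7,4](1)
Move 3: P2 pit4 -> P1=[5,5,6,6,6,3](0) P2=[2,0,0,5,0,5](2)
Move 4: P2 pit0 -> P1=[5,5,6,0,6,3](0) P2=[0,1,0,5,0,5](9)
Move 5: P1 pit1 -> P1=[5,0,7,1,7,4](1) P2=[0,1,0,5,0,5](9)
Move 6: P2 pit1 -> P1=[5,0,7,0,7,4](1) P2=[0,0,0,5,0,5](11)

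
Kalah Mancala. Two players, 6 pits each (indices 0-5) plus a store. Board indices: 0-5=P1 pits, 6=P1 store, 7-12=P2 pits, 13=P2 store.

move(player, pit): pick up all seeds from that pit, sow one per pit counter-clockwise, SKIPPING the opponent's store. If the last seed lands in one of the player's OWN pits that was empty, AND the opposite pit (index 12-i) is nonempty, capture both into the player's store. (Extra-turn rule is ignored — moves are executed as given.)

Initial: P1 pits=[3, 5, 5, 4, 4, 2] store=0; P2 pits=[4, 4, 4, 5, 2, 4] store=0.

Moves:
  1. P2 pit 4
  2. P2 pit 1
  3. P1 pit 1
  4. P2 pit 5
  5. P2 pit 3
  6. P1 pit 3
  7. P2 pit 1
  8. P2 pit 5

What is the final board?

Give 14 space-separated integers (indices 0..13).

Answer: 5 2 8 0 7 4 2 5 0 7 0 2 0 4

Derivation:
Move 1: P2 pit4 -> P1=[3,5,5,4,4,2](0) P2=[4,4,4,5,0,5](1)
Move 2: P2 pit1 -> P1=[3,5,5,4,4,2](0) P2=[4,0,5,6,1,6](1)
Move 3: P1 pit1 -> P1=[3,0,6,5,5,3](1) P2=[4,0,5,6,1,6](1)
Move 4: P2 pit5 -> P1=[4,1,7,6,6,3](1) P2=[4,0,5,6,1,0](2)
Move 5: P2 pit3 -> P1=[5,2,8,6,6,3](1) P2=[4,0,5,0,2,1](3)
Move 6: P1 pit3 -> P1=[5,2,8,0,7,4](2) P2=[5,1,6,0,2,1](3)
Move 7: P2 pit1 -> P1=[5,2,8,0,7,4](2) P2=[5,0,7,0,2,1](3)
Move 8: P2 pit5 -> P1=[5,2,8,0,7,4](2) P2=[5,0,7,0,2,0](4)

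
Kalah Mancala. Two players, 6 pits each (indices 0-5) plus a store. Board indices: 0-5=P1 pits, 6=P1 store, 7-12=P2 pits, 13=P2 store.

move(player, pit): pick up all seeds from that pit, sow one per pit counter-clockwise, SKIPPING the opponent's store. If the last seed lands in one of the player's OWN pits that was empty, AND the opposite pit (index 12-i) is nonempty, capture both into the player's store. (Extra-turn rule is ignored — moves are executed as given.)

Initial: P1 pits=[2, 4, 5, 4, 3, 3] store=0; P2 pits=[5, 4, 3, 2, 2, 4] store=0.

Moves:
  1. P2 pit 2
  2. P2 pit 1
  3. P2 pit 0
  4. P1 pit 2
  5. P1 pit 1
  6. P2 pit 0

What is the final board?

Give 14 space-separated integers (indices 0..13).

Answer: 2 0 1 6 5 5 1 0 2 2 5 5 7 0

Derivation:
Move 1: P2 pit2 -> P1=[2,4,5,4,3,3](0) P2=[5,4,0,3,3,5](0)
Move 2: P2 pit1 -> P1=[2,4,5,4,3,3](0) P2=[5,0,1,4,4,6](0)
Move 3: P2 pit0 -> P1=[2,4,5,4,3,3](0) P2=[0,1,2,5,5,7](0)
Move 4: P1 pit2 -> P1=[2,4,0,5,4,4](1) P2=[1,1,2,5,5,7](0)
Move 5: P1 pit1 -> P1=[2,0,1,6,5,5](1) P2=[1,1,2,5,5,7](0)
Move 6: P2 pit0 -> P1=[2,0,1,6,5,5](1) P2=[0,2,2,5,5,7](0)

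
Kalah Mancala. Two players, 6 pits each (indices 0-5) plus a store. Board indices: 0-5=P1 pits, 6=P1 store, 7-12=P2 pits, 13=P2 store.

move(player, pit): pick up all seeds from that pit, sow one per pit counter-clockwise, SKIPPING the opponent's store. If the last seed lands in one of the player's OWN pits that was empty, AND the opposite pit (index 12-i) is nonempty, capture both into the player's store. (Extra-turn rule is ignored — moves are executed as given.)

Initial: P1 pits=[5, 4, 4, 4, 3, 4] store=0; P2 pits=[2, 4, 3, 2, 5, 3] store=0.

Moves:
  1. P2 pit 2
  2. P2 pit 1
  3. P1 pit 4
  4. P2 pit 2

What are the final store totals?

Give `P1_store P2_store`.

Answer: 1 0

Derivation:
Move 1: P2 pit2 -> P1=[5,4,4,4,3,4](0) P2=[2,4,0,3,6,4](0)
Move 2: P2 pit1 -> P1=[5,4,4,4,3,4](0) P2=[2,0,1,4,7,5](0)
Move 3: P1 pit4 -> P1=[5,4,4,4,0,5](1) P2=[3,0,1,4,7,5](0)
Move 4: P2 pit2 -> P1=[5,4,4,4,0,5](1) P2=[3,0,0,5,7,5](0)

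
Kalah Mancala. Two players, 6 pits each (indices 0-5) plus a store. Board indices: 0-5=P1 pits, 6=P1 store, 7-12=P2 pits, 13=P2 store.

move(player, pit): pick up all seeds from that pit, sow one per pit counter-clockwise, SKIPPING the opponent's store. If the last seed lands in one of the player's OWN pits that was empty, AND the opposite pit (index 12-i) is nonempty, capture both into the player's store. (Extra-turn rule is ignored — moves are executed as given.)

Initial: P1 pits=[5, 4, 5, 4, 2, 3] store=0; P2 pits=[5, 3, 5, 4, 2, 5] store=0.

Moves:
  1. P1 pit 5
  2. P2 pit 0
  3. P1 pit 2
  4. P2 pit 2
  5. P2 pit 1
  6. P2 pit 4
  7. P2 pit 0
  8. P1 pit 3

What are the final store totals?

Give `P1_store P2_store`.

Answer: 3 8

Derivation:
Move 1: P1 pit5 -> P1=[5,4,5,4,2,0](1) P2=[6,4,5,4,2,5](0)
Move 2: P2 pit0 -> P1=[5,4,5,4,2,0](1) P2=[0,5,6,5,3,6](1)
Move 3: P1 pit2 -> P1=[5,4,0,5,3,1](2) P2=[1,5,6,5,3,6](1)
Move 4: P2 pit2 -> P1=[6,5,0,5,3,1](2) P2=[1,5,0,6,4,7](2)
Move 5: P2 pit1 -> P1=[6,5,0,5,3,1](2) P2=[1,0,1,7,5,8](3)
Move 6: P2 pit4 -> P1=[7,6,1,5,3,1](2) P2=[1,0,1,7,0,9](4)
Move 7: P2 pit0 -> P1=[7,6,1,5,0,1](2) P2=[0,0,1,7,0,9](8)
Move 8: P1 pit3 -> P1=[7,6,1,0,1,2](3) P2=[1,1,1,7,0,9](8)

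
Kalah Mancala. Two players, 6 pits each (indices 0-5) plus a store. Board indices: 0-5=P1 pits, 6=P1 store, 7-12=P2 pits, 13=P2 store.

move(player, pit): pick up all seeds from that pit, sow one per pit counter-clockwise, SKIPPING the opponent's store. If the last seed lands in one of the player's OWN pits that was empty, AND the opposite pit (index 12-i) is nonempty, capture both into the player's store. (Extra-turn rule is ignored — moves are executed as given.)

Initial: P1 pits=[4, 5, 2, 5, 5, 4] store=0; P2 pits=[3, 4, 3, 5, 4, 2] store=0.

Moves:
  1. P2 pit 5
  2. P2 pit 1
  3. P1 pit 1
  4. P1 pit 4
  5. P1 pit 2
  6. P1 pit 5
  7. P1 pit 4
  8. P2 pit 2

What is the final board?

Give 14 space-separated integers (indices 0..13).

Move 1: P2 pit5 -> P1=[5,5,2,5,5,4](0) P2=[3,4,3,5,4,0](1)
Move 2: P2 pit1 -> P1=[0,5,2,5,5,4](0) P2=[3,0,4,6,5,0](7)
Move 3: P1 pit1 -> P1=[0,0,3,6,6,5](1) P2=[3,0,4,6,5,0](7)
Move 4: P1 pit4 -> P1=[0,0,3,6,0,6](2) P2=[4,1,5,7,5,0](7)
Move 5: P1 pit2 -> P1=[0,0,0,7,1,7](2) P2=[4,1,5,7,5,0](7)
Move 6: P1 pit5 -> P1=[0,0,0,7,1,0](3) P2=[5,2,6,8,6,1](7)
Move 7: P1 pit4 -> P1=[0,0,0,7,0,0](9) P2=[0,2,6,8,6,1](7)
Move 8: P2 pit2 -> P1=[1,1,0,7,0,0](9) P2=[0,2,0,9,7,2](8)

Answer: 1 1 0 7 0 0 9 0 2 0 9 7 2 8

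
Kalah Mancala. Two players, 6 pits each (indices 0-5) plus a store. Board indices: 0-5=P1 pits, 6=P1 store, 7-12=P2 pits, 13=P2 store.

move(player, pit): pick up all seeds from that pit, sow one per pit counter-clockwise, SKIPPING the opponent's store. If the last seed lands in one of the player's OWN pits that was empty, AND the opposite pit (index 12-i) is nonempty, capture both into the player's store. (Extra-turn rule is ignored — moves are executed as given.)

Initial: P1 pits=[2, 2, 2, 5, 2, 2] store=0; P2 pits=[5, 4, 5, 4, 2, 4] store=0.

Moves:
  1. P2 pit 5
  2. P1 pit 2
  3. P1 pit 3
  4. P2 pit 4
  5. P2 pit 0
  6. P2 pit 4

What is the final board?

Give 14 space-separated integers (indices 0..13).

Move 1: P2 pit5 -> P1=[3,3,3,5,2,2](0) P2=[5,4,5,4,2,0](1)
Move 2: P1 pit2 -> P1=[3,3,0,6,3,3](0) P2=[5,4,5,4,2,0](1)
Move 3: P1 pit3 -> P1=[3,3,0,0,4,4](1) P2=[6,5,6,4,2,0](1)
Move 4: P2 pit4 -> P1=[3,3,0,0,4,4](1) P2=[6,5,6,4,0,1](2)
Move 5: P2 pit0 -> P1=[3,3,0,0,4,4](1) P2=[0,6,7,5,1,2](3)
Move 6: P2 pit4 -> P1=[3,3,0,0,4,4](1) P2=[0,6,7,5,0,3](3)

Answer: 3 3 0 0 4 4 1 0 6 7 5 0 3 3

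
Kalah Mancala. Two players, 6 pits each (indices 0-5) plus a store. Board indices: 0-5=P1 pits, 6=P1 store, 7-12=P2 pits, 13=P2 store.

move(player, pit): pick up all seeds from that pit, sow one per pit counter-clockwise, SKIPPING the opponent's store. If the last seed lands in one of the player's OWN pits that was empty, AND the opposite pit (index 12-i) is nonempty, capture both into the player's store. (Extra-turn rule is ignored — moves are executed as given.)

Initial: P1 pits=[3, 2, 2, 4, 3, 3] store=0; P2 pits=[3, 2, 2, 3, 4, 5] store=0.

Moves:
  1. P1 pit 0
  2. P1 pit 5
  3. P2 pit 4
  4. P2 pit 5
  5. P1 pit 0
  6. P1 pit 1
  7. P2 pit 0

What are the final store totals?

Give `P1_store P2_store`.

Answer: 2 2

Derivation:
Move 1: P1 pit0 -> P1=[0,3,3,5,3,3](0) P2=[3,2,2,3,4,5](0)
Move 2: P1 pit5 -> P1=[0,3,3,5,3,0](1) P2=[4,3,2,3,4,5](0)
Move 3: P2 pit4 -> P1=[1,4,3,5,3,0](1) P2=[4,3,2,3,0,6](1)
Move 4: P2 pit5 -> P1=[2,5,4,6,4,0](1) P2=[4,3,2,3,0,0](2)
Move 5: P1 pit0 -> P1=[0,6,5,6,4,0](1) P2=[4,3,2,3,0,0](2)
Move 6: P1 pit1 -> P1=[0,0,6,7,5,1](2) P2=[5,3,2,3,0,0](2)
Move 7: P2 pit0 -> P1=[0,0,6,7,5,1](2) P2=[0,4,3,4,1,1](2)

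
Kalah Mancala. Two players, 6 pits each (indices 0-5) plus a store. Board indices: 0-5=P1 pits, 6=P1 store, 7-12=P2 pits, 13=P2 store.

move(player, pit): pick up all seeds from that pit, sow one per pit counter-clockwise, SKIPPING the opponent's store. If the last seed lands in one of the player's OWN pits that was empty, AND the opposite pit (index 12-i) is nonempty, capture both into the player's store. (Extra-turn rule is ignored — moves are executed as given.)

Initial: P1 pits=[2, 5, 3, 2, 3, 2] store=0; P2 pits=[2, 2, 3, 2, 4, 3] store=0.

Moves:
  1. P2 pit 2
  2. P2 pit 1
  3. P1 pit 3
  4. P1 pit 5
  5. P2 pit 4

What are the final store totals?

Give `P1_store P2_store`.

Answer: 1 1

Derivation:
Move 1: P2 pit2 -> P1=[2,5,3,2,3,2](0) P2=[2,2,0,3,5,4](0)
Move 2: P2 pit1 -> P1=[2,5,3,2,3,2](0) P2=[2,0,1,4,5,4](0)
Move 3: P1 pit3 -> P1=[2,5,3,0,4,3](0) P2=[2,0,1,4,5,4](0)
Move 4: P1 pit5 -> P1=[2,5,3,0,4,0](1) P2=[3,1,1,4,5,4](0)
Move 5: P2 pit4 -> P1=[3,6,4,0,4,0](1) P2=[3,1,1,4,0,5](1)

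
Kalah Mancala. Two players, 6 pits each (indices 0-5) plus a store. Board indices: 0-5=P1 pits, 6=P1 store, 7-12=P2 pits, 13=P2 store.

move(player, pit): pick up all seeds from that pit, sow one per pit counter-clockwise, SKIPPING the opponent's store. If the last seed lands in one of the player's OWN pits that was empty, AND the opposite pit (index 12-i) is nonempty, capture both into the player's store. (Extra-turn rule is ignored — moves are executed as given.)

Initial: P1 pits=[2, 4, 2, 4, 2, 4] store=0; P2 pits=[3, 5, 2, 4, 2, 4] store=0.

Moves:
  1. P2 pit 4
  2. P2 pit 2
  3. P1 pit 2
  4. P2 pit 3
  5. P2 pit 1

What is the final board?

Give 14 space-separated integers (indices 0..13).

Move 1: P2 pit4 -> P1=[2,4,2,4,2,4](0) P2=[3,5,2,4,0,5](1)
Move 2: P2 pit2 -> P1=[2,0,2,4,2,4](0) P2=[3,5,0,5,0,5](6)
Move 3: P1 pit2 -> P1=[2,0,0,5,3,4](0) P2=[3,5,0,5,0,5](6)
Move 4: P2 pit3 -> P1=[3,1,0,5,3,4](0) P2=[3,5,0,0,1,6](7)
Move 5: P2 pit1 -> P1=[3,1,0,5,3,4](0) P2=[3,0,1,1,2,7](8)

Answer: 3 1 0 5 3 4 0 3 0 1 1 2 7 8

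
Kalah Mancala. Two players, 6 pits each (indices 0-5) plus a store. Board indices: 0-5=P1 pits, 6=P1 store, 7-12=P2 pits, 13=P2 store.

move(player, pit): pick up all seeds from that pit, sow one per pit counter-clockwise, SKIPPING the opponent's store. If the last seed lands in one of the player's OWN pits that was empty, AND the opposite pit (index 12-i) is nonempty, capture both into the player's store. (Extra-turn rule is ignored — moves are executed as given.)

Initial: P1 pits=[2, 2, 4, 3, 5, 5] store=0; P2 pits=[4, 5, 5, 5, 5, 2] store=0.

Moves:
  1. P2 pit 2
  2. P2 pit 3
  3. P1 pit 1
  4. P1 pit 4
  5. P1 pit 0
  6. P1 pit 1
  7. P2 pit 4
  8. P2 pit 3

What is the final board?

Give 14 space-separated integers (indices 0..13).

Move 1: P2 pit2 -> P1=[3,2,4,3,5,5](0) P2=[4,5,0,6,6,3](1)
Move 2: P2 pit3 -> P1=[4,3,5,3,5,5](0) P2=[4,5,0,0,7,4](2)
Move 3: P1 pit1 -> P1=[4,0,6,4,6,5](0) P2=[4,5,0,0,7,4](2)
Move 4: P1 pit4 -> P1=[4,0,6,4,0,6](1) P2=[5,6,1,1,7,4](2)
Move 5: P1 pit0 -> P1=[0,1,7,5,0,6](8) P2=[5,0,1,1,7,4](2)
Move 6: P1 pit1 -> P1=[0,0,8,5,0,6](8) P2=[5,0,1,1,7,4](2)
Move 7: P2 pit4 -> P1=[1,1,9,6,1,6](8) P2=[5,0,1,1,0,5](3)
Move 8: P2 pit3 -> P1=[1,0,9,6,1,6](8) P2=[5,0,1,0,0,5](5)

Answer: 1 0 9 6 1 6 8 5 0 1 0 0 5 5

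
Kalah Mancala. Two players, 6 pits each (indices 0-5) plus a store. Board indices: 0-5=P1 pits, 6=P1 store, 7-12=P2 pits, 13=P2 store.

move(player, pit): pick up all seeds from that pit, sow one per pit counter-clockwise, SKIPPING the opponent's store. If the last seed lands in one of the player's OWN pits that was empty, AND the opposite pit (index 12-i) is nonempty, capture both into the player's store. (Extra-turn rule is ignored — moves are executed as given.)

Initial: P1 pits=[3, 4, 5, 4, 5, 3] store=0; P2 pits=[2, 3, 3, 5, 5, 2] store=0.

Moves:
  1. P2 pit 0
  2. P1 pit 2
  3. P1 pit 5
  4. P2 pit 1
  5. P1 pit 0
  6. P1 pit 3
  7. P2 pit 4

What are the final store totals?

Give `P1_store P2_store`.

Answer: 3 2

Derivation:
Move 1: P2 pit0 -> P1=[3,4,5,4,5,3](0) P2=[0,4,4,5,5,2](0)
Move 2: P1 pit2 -> P1=[3,4,0,5,6,4](1) P2=[1,4,4,5,5,2](0)
Move 3: P1 pit5 -> P1=[3,4,0,5,6,0](2) P2=[2,5,5,5,5,2](0)
Move 4: P2 pit1 -> P1=[3,4,0,5,6,0](2) P2=[2,0,6,6,6,3](1)
Move 5: P1 pit0 -> P1=[0,5,1,6,6,0](2) P2=[2,0,6,6,6,3](1)
Move 6: P1 pit3 -> P1=[0,5,1,0,7,1](3) P2=[3,1,7,6,6,3](1)
Move 7: P2 pit4 -> P1=[1,6,2,1,7,1](3) P2=[3,1,7,6,0,4](2)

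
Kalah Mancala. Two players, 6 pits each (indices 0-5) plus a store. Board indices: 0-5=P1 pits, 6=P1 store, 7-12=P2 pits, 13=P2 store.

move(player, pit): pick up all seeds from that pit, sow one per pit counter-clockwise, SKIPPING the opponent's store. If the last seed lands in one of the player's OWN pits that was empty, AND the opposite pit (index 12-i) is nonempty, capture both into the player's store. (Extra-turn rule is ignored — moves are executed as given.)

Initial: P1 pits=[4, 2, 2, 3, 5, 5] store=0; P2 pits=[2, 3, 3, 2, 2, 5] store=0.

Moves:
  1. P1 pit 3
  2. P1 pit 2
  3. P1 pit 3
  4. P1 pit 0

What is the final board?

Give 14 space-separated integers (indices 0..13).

Move 1: P1 pit3 -> P1=[4,2,2,0,6,6](1) P2=[2,3,3,2,2,5](0)
Move 2: P1 pit2 -> P1=[4,2,0,1,7,6](1) P2=[2,3,3,2,2,5](0)
Move 3: P1 pit3 -> P1=[4,2,0,0,8,6](1) P2=[2,3,3,2,2,5](0)
Move 4: P1 pit0 -> P1=[0,3,1,1,9,6](1) P2=[2,3,3,2,2,5](0)

Answer: 0 3 1 1 9 6 1 2 3 3 2 2 5 0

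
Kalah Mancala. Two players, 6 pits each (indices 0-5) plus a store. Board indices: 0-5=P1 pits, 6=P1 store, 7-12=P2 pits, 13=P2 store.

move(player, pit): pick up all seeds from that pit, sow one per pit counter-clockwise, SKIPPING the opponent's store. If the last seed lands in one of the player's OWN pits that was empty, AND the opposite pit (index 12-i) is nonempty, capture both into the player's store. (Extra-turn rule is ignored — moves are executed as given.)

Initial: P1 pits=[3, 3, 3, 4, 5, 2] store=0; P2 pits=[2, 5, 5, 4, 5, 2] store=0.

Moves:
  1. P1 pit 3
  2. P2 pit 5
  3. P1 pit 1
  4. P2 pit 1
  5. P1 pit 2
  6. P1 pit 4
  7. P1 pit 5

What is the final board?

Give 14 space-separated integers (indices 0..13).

Move 1: P1 pit3 -> P1=[3,3,3,0,6,3](1) P2=[3,5,5,4,5,2](0)
Move 2: P2 pit5 -> P1=[4,3,3,0,6,3](1) P2=[3,5,5,4,5,0](1)
Move 3: P1 pit1 -> P1=[4,0,4,1,7,3](1) P2=[3,5,5,4,5,0](1)
Move 4: P2 pit1 -> P1=[4,0,4,1,7,3](1) P2=[3,0,6,5,6,1](2)
Move 5: P1 pit2 -> P1=[4,0,0,2,8,4](2) P2=[3,0,6,5,6,1](2)
Move 6: P1 pit4 -> P1=[4,0,0,2,0,5](3) P2=[4,1,7,6,7,2](2)
Move 7: P1 pit5 -> P1=[4,0,0,2,0,0](4) P2=[5,2,8,7,7,2](2)

Answer: 4 0 0 2 0 0 4 5 2 8 7 7 2 2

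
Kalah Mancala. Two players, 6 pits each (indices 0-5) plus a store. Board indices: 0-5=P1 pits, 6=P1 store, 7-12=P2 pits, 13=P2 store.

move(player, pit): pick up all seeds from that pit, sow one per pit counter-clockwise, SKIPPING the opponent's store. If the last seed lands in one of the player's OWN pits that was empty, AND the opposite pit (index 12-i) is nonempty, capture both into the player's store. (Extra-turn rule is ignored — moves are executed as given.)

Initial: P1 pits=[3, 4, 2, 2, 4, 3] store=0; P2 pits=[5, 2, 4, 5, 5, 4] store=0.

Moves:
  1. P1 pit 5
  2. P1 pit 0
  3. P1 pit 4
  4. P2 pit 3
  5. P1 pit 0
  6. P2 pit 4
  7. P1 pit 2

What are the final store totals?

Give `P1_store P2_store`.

Move 1: P1 pit5 -> P1=[3,4,2,2,4,0](1) P2=[6,3,4,5,5,4](0)
Move 2: P1 pit0 -> P1=[0,5,3,3,4,0](1) P2=[6,3,4,5,5,4](0)
Move 3: P1 pit4 -> P1=[0,5,3,3,0,1](2) P2=[7,4,4,5,5,4](0)
Move 4: P2 pit3 -> P1=[1,6,3,3,0,1](2) P2=[7,4,4,0,6,5](1)
Move 5: P1 pit0 -> P1=[0,7,3,3,0,1](2) P2=[7,4,4,0,6,5](1)
Move 6: P2 pit4 -> P1=[1,8,4,4,0,1](2) P2=[7,4,4,0,0,6](2)
Move 7: P1 pit2 -> P1=[1,8,0,5,1,2](3) P2=[7,4,4,0,0,6](2)

Answer: 3 2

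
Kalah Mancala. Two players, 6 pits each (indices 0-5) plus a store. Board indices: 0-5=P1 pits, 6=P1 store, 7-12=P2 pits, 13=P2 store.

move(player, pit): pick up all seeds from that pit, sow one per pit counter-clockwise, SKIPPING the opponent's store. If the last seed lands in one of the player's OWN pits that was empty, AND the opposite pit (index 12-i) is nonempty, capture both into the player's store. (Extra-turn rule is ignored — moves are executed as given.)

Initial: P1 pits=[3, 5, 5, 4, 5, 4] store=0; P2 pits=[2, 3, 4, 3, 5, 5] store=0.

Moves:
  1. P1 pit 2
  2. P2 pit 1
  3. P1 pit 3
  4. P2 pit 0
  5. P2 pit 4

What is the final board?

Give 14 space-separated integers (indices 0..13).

Move 1: P1 pit2 -> P1=[3,5,0,5,6,5](1) P2=[3,3,4,3,5,5](0)
Move 2: P2 pit1 -> P1=[3,5,0,5,6,5](1) P2=[3,0,5,4,6,5](0)
Move 3: P1 pit3 -> P1=[3,5,0,0,7,6](2) P2=[4,1,5,4,6,5](0)
Move 4: P2 pit0 -> P1=[3,5,0,0,7,6](2) P2=[0,2,6,5,7,5](0)
Move 5: P2 pit4 -> P1=[4,6,1,1,8,6](2) P2=[0,2,6,5,0,6](1)

Answer: 4 6 1 1 8 6 2 0 2 6 5 0 6 1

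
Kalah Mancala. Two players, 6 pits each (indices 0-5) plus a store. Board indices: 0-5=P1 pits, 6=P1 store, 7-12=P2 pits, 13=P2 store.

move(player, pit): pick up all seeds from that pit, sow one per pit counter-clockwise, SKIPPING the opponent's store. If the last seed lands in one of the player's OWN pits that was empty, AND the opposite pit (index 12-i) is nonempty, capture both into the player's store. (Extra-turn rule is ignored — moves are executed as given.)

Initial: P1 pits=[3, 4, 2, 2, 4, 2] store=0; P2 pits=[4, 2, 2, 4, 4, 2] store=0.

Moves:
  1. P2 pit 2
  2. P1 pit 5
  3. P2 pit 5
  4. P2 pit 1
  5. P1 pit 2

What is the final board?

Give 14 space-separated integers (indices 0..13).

Move 1: P2 pit2 -> P1=[3,4,2,2,4,2](0) P2=[4,2,0,5,5,2](0)
Move 2: P1 pit5 -> P1=[3,4,2,2,4,0](1) P2=[5,2,0,5,5,2](0)
Move 3: P2 pit5 -> P1=[4,4,2,2,4,0](1) P2=[5,2,0,5,5,0](1)
Move 4: P2 pit1 -> P1=[4,4,2,2,4,0](1) P2=[5,0,1,6,5,0](1)
Move 5: P1 pit2 -> P1=[4,4,0,3,5,0](1) P2=[5,0,1,6,5,0](1)

Answer: 4 4 0 3 5 0 1 5 0 1 6 5 0 1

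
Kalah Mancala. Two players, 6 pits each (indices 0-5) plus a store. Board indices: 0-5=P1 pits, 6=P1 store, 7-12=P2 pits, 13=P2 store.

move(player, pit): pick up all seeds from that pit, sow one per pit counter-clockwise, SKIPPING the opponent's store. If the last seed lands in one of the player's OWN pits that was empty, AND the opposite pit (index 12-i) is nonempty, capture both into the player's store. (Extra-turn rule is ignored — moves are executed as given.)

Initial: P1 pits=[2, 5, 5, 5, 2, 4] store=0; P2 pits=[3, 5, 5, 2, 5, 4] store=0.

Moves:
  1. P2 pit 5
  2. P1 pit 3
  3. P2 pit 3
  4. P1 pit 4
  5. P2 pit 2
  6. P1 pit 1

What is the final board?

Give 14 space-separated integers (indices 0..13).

Answer: 1 0 7 1 1 7 3 6 6 0 1 7 1 6

Derivation:
Move 1: P2 pit5 -> P1=[3,6,6,5,2,4](0) P2=[3,5,5,2,5,0](1)
Move 2: P1 pit3 -> P1=[3,6,6,0,3,5](1) P2=[4,6,5,2,5,0](1)
Move 3: P2 pit3 -> P1=[0,6,6,0,3,5](1) P2=[4,6,5,0,6,0](5)
Move 4: P1 pit4 -> P1=[0,6,6,0,0,6](2) P2=[5,6,5,0,6,0](5)
Move 5: P2 pit2 -> P1=[1,6,6,0,0,6](2) P2=[5,6,0,1,7,1](6)
Move 6: P1 pit1 -> P1=[1,0,7,1,1,7](3) P2=[6,6,0,1,7,1](6)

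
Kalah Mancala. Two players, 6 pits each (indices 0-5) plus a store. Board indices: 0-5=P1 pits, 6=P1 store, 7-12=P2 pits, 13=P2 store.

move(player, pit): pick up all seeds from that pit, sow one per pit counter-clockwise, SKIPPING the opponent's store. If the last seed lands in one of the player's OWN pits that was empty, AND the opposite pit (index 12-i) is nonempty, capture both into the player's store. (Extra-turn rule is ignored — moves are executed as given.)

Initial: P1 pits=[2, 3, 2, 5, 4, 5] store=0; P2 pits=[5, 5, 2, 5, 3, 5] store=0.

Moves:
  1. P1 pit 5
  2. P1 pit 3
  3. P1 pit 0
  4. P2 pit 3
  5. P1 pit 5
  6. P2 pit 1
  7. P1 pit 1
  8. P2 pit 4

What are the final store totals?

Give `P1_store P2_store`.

Answer: 4 3

Derivation:
Move 1: P1 pit5 -> P1=[2,3,2,5,4,0](1) P2=[6,6,3,6,3,5](0)
Move 2: P1 pit3 -> P1=[2,3,2,0,5,1](2) P2=[7,7,3,6,3,5](0)
Move 3: P1 pit0 -> P1=[0,4,3,0,5,1](2) P2=[7,7,3,6,3,5](0)
Move 4: P2 pit3 -> P1=[1,5,4,0,5,1](2) P2=[7,7,3,0,4,6](1)
Move 5: P1 pit5 -> P1=[1,5,4,0,5,0](3) P2=[7,7,3,0,4,6](1)
Move 6: P2 pit1 -> P1=[2,6,4,0,5,0](3) P2=[7,0,4,1,5,7](2)
Move 7: P1 pit1 -> P1=[2,0,5,1,6,1](4) P2=[8,0,4,1,5,7](2)
Move 8: P2 pit4 -> P1=[3,1,6,1,6,1](4) P2=[8,0,4,1,0,8](3)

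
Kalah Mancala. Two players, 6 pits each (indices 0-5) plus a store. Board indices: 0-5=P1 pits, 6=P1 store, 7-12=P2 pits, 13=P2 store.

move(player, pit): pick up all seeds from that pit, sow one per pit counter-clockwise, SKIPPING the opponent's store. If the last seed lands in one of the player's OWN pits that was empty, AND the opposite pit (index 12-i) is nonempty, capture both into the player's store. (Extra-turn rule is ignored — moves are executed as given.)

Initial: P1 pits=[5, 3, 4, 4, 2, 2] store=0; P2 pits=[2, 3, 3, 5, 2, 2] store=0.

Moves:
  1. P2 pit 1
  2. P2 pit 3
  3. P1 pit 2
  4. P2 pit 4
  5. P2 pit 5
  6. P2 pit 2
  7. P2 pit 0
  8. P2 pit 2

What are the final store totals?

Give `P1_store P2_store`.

Move 1: P2 pit1 -> P1=[5,3,4,4,2,2](0) P2=[2,0,4,6,3,2](0)
Move 2: P2 pit3 -> P1=[6,4,5,4,2,2](0) P2=[2,0,4,0,4,3](1)
Move 3: P1 pit2 -> P1=[6,4,0,5,3,3](1) P2=[3,0,4,0,4,3](1)
Move 4: P2 pit4 -> P1=[7,5,0,5,3,3](1) P2=[3,0,4,0,0,4](2)
Move 5: P2 pit5 -> P1=[8,6,1,5,3,3](1) P2=[3,0,4,0,0,0](3)
Move 6: P2 pit2 -> P1=[8,6,1,5,3,3](1) P2=[3,0,0,1,1,1](4)
Move 7: P2 pit0 -> P1=[8,6,1,5,3,3](1) P2=[0,1,1,2,1,1](4)
Move 8: P2 pit2 -> P1=[8,6,1,5,3,3](1) P2=[0,1,0,3,1,1](4)

Answer: 1 4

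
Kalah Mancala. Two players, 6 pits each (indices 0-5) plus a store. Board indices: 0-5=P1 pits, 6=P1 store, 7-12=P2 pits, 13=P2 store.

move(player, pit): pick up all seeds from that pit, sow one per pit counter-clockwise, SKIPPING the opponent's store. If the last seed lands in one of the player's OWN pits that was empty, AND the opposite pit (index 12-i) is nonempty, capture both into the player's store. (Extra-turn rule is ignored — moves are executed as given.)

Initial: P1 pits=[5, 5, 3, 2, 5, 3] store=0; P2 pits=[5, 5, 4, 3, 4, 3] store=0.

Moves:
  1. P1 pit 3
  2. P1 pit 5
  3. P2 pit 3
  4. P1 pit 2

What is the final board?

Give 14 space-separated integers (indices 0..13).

Move 1: P1 pit3 -> P1=[5,5,3,0,6,4](0) P2=[5,5,4,3,4,3](0)
Move 2: P1 pit5 -> P1=[5,5,3,0,6,0](1) P2=[6,6,5,3,4,3](0)
Move 3: P2 pit3 -> P1=[5,5,3,0,6,0](1) P2=[6,6,5,0,5,4](1)
Move 4: P1 pit2 -> P1=[5,5,0,1,7,0](8) P2=[0,6,5,0,5,4](1)

Answer: 5 5 0 1 7 0 8 0 6 5 0 5 4 1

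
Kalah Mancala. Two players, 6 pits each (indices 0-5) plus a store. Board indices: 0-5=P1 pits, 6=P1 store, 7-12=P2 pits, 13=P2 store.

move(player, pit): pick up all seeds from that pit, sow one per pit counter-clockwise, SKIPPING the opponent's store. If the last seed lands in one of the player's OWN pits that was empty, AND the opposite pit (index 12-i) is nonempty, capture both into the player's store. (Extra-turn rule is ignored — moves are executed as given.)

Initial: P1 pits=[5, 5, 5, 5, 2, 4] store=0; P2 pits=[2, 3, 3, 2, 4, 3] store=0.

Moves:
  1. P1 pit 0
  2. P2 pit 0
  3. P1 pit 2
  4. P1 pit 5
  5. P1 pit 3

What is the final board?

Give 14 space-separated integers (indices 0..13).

Move 1: P1 pit0 -> P1=[0,6,6,6,3,5](0) P2=[2,3,3,2,4,3](0)
Move 2: P2 pit0 -> P1=[0,6,6,6,3,5](0) P2=[0,4,4,2,4,3](0)
Move 3: P1 pit2 -> P1=[0,6,0,7,4,6](1) P2=[1,5,4,2,4,3](0)
Move 4: P1 pit5 -> P1=[0,6,0,7,4,0](2) P2=[2,6,5,3,5,3](0)
Move 5: P1 pit3 -> P1=[0,6,0,0,5,1](3) P2=[3,7,6,4,5,3](0)

Answer: 0 6 0 0 5 1 3 3 7 6 4 5 3 0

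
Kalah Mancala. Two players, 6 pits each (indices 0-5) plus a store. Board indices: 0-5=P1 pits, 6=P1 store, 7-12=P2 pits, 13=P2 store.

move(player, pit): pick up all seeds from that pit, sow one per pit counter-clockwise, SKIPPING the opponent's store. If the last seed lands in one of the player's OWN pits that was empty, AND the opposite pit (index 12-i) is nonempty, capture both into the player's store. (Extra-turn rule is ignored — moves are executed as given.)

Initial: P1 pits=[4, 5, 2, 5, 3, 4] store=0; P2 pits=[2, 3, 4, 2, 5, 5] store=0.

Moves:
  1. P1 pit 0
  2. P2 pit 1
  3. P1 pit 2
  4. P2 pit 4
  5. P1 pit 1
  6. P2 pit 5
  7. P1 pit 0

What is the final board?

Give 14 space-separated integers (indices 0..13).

Answer: 0 2 4 10 7 6 1 3 1 5 3 0 0 2

Derivation:
Move 1: P1 pit0 -> P1=[0,6,3,6,4,4](0) P2=[2,3,4,2,5,5](0)
Move 2: P2 pit1 -> P1=[0,6,3,6,4,4](0) P2=[2,0,5,3,6,5](0)
Move 3: P1 pit2 -> P1=[0,6,0,7,5,5](0) P2=[2,0,5,3,6,5](0)
Move 4: P2 pit4 -> P1=[1,7,1,8,5,5](0) P2=[2,0,5,3,0,6](1)
Move 5: P1 pit1 -> P1=[1,0,2,9,6,6](1) P2=[3,1,5,3,0,6](1)
Move 6: P2 pit5 -> P1=[2,1,3,10,7,6](1) P2=[3,1,5,3,0,0](2)
Move 7: P1 pit0 -> P1=[0,2,4,10,7,6](1) P2=[3,1,5,3,0,0](2)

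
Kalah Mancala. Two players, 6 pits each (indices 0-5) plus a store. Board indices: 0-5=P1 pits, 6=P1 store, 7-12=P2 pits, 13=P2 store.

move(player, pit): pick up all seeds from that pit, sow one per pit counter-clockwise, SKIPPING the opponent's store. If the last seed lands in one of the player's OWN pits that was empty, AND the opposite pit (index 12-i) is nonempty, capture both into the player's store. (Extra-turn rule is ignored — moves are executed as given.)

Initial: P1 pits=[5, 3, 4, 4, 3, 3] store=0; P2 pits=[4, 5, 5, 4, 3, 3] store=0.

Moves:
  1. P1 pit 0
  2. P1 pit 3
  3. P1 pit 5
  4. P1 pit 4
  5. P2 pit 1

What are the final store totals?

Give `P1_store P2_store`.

Answer: 3 1

Derivation:
Move 1: P1 pit0 -> P1=[0,4,5,5,4,4](0) P2=[4,5,5,4,3,3](0)
Move 2: P1 pit3 -> P1=[0,4,5,0,5,5](1) P2=[5,6,5,4,3,3](0)
Move 3: P1 pit5 -> P1=[0,4,5,0,5,0](2) P2=[6,7,6,5,3,3](0)
Move 4: P1 pit4 -> P1=[0,4,5,0,0,1](3) P2=[7,8,7,5,3,3](0)
Move 5: P2 pit1 -> P1=[1,5,6,0,0,1](3) P2=[7,0,8,6,4,4](1)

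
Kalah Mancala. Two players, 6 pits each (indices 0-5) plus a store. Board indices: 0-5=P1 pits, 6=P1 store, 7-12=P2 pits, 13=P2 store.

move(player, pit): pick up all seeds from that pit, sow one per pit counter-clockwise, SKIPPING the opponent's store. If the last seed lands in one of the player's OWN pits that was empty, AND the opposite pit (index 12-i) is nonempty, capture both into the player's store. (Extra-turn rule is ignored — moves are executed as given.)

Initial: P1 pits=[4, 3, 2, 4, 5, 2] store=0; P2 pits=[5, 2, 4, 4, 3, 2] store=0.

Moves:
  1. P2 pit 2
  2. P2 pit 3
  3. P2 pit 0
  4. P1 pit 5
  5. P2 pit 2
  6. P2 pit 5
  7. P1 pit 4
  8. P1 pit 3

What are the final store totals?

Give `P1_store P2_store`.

Move 1: P2 pit2 -> P1=[4,3,2,4,5,2](0) P2=[5,2,0,5,4,3](1)
Move 2: P2 pit3 -> P1=[5,4,2,4,5,2](0) P2=[5,2,0,0,5,4](2)
Move 3: P2 pit0 -> P1=[5,4,2,4,5,2](0) P2=[0,3,1,1,6,5](2)
Move 4: P1 pit5 -> P1=[5,4,2,4,5,0](1) P2=[1,3,1,1,6,5](2)
Move 5: P2 pit2 -> P1=[5,4,2,4,5,0](1) P2=[1,3,0,2,6,5](2)
Move 6: P2 pit5 -> P1=[6,5,3,5,5,0](1) P2=[1,3,0,2,6,0](3)
Move 7: P1 pit4 -> P1=[6,5,3,5,0,1](2) P2=[2,4,1,2,6,0](3)
Move 8: P1 pit3 -> P1=[6,5,3,0,1,2](3) P2=[3,5,1,2,6,0](3)

Answer: 3 3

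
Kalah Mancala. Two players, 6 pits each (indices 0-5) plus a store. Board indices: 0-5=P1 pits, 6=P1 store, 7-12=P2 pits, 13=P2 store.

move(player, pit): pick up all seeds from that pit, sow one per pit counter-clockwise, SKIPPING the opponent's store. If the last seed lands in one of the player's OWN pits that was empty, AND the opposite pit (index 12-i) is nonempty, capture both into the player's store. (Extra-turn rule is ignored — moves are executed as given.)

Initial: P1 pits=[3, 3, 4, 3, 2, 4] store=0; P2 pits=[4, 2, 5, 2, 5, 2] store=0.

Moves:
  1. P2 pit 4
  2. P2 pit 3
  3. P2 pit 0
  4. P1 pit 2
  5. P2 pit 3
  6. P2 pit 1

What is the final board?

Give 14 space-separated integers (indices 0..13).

Move 1: P2 pit4 -> P1=[4,4,5,3,2,4](0) P2=[4,2,5,2,0,3](1)
Move 2: P2 pit3 -> P1=[4,4,5,3,2,4](0) P2=[4,2,5,0,1,4](1)
Move 3: P2 pit0 -> P1=[4,4,5,3,2,4](0) P2=[0,3,6,1,2,4](1)
Move 4: P1 pit2 -> P1=[4,4,0,4,3,5](1) P2=[1,3,6,1,2,4](1)
Move 5: P2 pit3 -> P1=[4,4,0,4,3,5](1) P2=[1,3,6,0,3,4](1)
Move 6: P2 pit1 -> P1=[4,4,0,4,3,5](1) P2=[1,0,7,1,4,4](1)

Answer: 4 4 0 4 3 5 1 1 0 7 1 4 4 1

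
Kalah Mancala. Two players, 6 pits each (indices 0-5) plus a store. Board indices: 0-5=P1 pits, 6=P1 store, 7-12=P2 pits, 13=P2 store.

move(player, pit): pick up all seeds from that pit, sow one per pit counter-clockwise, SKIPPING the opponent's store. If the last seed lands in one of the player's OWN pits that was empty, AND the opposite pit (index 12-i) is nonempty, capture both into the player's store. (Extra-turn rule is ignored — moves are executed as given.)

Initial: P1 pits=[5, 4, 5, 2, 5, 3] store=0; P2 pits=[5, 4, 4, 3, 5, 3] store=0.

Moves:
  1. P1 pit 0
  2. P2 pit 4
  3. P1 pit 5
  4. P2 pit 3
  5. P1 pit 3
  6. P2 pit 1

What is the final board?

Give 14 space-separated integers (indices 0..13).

Answer: 1 6 7 0 7 1 2 6 0 6 1 2 6 3

Derivation:
Move 1: P1 pit0 -> P1=[0,5,6,3,6,4](0) P2=[5,4,4,3,5,3](0)
Move 2: P2 pit4 -> P1=[1,6,7,3,6,4](0) P2=[5,4,4,3,0,4](1)
Move 3: P1 pit5 -> P1=[1,6,7,3,6,0](1) P2=[6,5,5,3,0,4](1)
Move 4: P2 pit3 -> P1=[1,6,7,3,6,0](1) P2=[6,5,5,0,1,5](2)
Move 5: P1 pit3 -> P1=[1,6,7,0,7,1](2) P2=[6,5,5,0,1,5](2)
Move 6: P2 pit1 -> P1=[1,6,7,0,7,1](2) P2=[6,0,6,1,2,6](3)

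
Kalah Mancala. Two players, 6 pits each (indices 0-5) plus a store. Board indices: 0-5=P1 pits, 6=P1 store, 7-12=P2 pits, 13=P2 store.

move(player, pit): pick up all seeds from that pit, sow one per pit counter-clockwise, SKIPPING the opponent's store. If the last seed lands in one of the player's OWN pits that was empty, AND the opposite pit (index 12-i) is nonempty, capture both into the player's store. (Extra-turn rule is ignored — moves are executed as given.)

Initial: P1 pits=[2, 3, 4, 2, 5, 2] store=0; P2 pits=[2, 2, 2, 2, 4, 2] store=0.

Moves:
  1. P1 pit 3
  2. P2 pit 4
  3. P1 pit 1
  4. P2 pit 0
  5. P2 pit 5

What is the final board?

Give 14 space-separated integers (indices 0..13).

Answer: 4 1 5 1 7 4 0 0 3 3 2 0 0 2

Derivation:
Move 1: P1 pit3 -> P1=[2,3,4,0,6,3](0) P2=[2,2,2,2,4,2](0)
Move 2: P2 pit4 -> P1=[3,4,4,0,6,3](0) P2=[2,2,2,2,0,3](1)
Move 3: P1 pit1 -> P1=[3,0,5,1,7,4](0) P2=[2,2,2,2,0,3](1)
Move 4: P2 pit0 -> P1=[3,0,5,1,7,4](0) P2=[0,3,3,2,0,3](1)
Move 5: P2 pit5 -> P1=[4,1,5,1,7,4](0) P2=[0,3,3,2,0,0](2)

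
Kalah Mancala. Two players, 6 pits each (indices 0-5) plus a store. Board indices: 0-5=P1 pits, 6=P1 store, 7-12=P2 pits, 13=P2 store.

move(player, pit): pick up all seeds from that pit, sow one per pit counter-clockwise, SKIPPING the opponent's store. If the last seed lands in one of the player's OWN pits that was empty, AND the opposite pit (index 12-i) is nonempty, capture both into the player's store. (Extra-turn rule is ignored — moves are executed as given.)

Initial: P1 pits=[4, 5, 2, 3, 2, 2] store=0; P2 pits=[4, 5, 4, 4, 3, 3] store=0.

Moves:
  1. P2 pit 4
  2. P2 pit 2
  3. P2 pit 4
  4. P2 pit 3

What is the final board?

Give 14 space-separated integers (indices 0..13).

Answer: 6 6 2 3 2 2 0 4 5 0 0 1 7 3

Derivation:
Move 1: P2 pit4 -> P1=[5,5,2,3,2,2](0) P2=[4,5,4,4,0,4](1)
Move 2: P2 pit2 -> P1=[5,5,2,3,2,2](0) P2=[4,5,0,5,1,5](2)
Move 3: P2 pit4 -> P1=[5,5,2,3,2,2](0) P2=[4,5,0,5,0,6](2)
Move 4: P2 pit3 -> P1=[6,6,2,3,2,2](0) P2=[4,5,0,0,1,7](3)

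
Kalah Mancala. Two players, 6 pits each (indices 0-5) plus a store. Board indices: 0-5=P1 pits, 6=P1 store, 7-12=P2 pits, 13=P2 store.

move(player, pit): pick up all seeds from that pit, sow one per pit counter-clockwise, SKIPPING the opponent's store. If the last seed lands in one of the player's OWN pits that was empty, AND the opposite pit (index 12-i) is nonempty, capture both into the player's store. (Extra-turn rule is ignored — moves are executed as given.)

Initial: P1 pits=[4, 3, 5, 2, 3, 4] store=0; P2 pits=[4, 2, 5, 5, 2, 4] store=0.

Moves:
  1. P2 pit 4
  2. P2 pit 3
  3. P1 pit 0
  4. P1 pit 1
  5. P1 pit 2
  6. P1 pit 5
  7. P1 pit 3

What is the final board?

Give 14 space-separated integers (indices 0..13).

Move 1: P2 pit4 -> P1=[4,3,5,2,3,4](0) P2=[4,2,5,5,0,5](1)
Move 2: P2 pit3 -> P1=[5,4,5,2,3,4](0) P2=[4,2,5,0,1,6](2)
Move 3: P1 pit0 -> P1=[0,5,6,3,4,5](0) P2=[4,2,5,0,1,6](2)
Move 4: P1 pit1 -> P1=[0,0,7,4,5,6](1) P2=[4,2,5,0,1,6](2)
Move 5: P1 pit2 -> P1=[0,0,0,5,6,7](2) P2=[5,3,6,0,1,6](2)
Move 6: P1 pit5 -> P1=[0,0,0,5,6,0](3) P2=[6,4,7,1,2,7](2)
Move 7: P1 pit3 -> P1=[0,0,0,0,7,1](4) P2=[7,5,7,1,2,7](2)

Answer: 0 0 0 0 7 1 4 7 5 7 1 2 7 2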